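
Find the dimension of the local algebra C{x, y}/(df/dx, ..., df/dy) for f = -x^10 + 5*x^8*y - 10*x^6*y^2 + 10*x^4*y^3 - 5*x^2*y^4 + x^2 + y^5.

The Hessian of f at 0 is [[2, 0], [0, 0]] with rank 1, so corank 1. A Groebner basis of the Jacobian ideal J(f) in C{x,y} is {y^4, x}; counting standard monomials gives mu = 4. Corank 1: A-series; mu = 4 gives A_4.

4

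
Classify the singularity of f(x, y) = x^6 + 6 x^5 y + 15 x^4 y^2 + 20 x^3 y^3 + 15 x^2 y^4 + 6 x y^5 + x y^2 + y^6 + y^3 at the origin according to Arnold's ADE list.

The Hessian of f at 0 has rank 0. Corank 2; j^3 = y^2*(x + y) has shape L^2 M (L != M), so D-series; mu = 7 gives D_7.

D7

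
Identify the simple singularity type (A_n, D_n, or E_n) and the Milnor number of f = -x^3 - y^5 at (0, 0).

The Hessian of f at 0 has rank 0. Corank 2; j^3 = -x^3 is a perfect cube, so E-series; the 5-jet and mu = 8 give E_8.

Type E_8, Milnor number mu = 8.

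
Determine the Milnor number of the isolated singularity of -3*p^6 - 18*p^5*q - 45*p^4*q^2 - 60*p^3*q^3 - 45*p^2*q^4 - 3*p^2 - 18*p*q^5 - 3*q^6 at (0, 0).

5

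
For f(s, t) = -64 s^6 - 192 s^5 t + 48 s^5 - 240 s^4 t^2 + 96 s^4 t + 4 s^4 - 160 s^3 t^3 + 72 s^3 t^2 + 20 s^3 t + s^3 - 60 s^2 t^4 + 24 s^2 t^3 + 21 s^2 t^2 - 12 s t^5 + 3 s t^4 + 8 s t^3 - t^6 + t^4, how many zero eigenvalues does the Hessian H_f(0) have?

2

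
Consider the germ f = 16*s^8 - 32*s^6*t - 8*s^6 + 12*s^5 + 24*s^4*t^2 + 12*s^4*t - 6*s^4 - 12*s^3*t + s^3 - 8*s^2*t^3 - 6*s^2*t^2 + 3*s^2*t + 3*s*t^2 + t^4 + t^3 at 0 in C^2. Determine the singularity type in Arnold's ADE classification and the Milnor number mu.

Type E_6, Milnor number mu = 6.

The Hessian of f at 0 has rank 0. Corank 2; j^3 = (s + t)^3 is a perfect cube, so E-series; the 4-jet and mu = 6 give E_6.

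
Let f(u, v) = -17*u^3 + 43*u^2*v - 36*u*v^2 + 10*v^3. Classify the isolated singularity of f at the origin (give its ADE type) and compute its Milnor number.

Type D4, Milnor number mu = 4.

The Hessian of f at 0 has rank 0. Corank 2; j^3 = -(u - v)*(17*u^2 - 26*u*v + 10*v^2) splits into three distinct lines over C (the quadratic factor has nonzero discriminant), so D_4.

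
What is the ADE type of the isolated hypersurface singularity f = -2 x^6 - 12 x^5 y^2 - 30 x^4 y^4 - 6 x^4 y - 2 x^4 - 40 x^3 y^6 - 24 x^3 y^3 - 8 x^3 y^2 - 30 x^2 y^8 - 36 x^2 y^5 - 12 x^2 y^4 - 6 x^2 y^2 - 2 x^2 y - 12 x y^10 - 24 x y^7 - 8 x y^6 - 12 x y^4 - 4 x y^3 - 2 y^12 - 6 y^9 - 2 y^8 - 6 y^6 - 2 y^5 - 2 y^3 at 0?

D4

The Hessian of f at 0 is [[0, 0], [0, 0]] with rank 0, so corank 2. A Groebner basis of the Jacobian ideal J(f) in C{x,y} is {y^3, x^2 + 3*y^2, x*y}; counting standard monomials gives mu = 4. Corank 2; j^3 = -2*y*(x^2 + y^2) splits into three distinct lines over C (the quadratic factor has nonzero discriminant), so D_4.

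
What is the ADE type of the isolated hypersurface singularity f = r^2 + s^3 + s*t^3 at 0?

The Hessian of f at 0 has rank 1. Corank 2; j^3 = s^3 is a perfect cube, so E-series; the 4-jet and mu = 7 give E_7.

E7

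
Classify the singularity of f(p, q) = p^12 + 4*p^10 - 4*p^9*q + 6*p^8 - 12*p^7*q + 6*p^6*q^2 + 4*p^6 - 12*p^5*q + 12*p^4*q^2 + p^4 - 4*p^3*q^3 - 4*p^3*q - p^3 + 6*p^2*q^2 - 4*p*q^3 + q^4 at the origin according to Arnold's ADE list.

E_6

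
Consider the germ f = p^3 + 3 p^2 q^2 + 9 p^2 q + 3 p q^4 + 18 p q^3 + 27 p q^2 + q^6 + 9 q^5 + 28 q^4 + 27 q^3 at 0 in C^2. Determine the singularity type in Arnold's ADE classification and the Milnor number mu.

The Hessian of f at 0 has rank 0. Corank 2; j^3 = (p + 3*q)^3 is a perfect cube, so E-series; the 4-jet and mu = 6 give E_6.

Type E_6, Milnor number mu = 6.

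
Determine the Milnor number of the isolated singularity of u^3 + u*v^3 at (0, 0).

The Hessian of f at 0 is [[0, 0], [0, 0]] with rank 0, so corank 2. A Groebner basis of the Jacobian ideal J(f) in C{u,v} is {u^3, u*v^2, 3*u^2 + v^3}; counting standard monomials gives mu = 7. Corank 2; j^3 = u^3 is a perfect cube, so E-series; the 4-jet and mu = 7 give E_7.

7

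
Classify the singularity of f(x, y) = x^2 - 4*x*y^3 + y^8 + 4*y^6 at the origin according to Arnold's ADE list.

A7

The Hessian of f at 0 has rank 1. Corank 1: A-series; mu = 7 gives A_7.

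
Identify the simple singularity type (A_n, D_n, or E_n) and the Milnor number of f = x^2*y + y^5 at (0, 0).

Type D6, Milnor number mu = 6.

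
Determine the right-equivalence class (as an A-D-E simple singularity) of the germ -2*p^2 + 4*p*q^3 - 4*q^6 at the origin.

The Hessian of f at 0 is [[-4, 0], [0, 0]] with rank 1, so corank 1. A Groebner basis of the Jacobian ideal J(f) in C{p,q} is {p*q^2, -p + q^3, p^2}; counting standard monomials gives mu = 5. Corank 1: A-series; mu = 5 gives A_5.

A_{5}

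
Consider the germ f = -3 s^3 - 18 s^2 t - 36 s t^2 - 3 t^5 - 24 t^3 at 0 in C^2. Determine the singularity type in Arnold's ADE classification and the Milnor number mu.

The Hessian of f at 0 has rank 0. Corank 2; j^3 = -3*(s + 2*t)^3 is a perfect cube, so E-series; the 5-jet and mu = 8 give E_8.

Type E_8, Milnor number mu = 8.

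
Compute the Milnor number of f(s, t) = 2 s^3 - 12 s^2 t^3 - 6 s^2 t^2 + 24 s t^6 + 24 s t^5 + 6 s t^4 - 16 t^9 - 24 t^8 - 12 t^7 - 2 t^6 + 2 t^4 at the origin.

The Hessian of f at 0 is [[0, 0], [0, 0]] with rank 0, so corank 2. A Groebner basis of the Jacobian ideal J(f) in C{s,t} is {s^3, s^2*t, -s^2/2 + s*t^2, t^3}; counting standard monomials gives mu = 6. Corank 2; j^3 = 2*s^3 is a perfect cube, so E-series; the 4-jet and mu = 6 give E_6.

6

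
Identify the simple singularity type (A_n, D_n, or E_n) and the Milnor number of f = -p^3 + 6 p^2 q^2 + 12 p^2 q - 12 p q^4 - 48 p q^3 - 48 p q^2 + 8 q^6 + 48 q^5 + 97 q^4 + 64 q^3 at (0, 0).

The Hessian of f at 0 has rank 0. Corank 2; j^3 = -(p - 4*q)^3 is a perfect cube, so E-series; the 4-jet and mu = 6 give E_6.

Type E_{6}, Milnor number mu = 6.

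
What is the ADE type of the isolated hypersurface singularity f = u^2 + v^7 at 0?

A6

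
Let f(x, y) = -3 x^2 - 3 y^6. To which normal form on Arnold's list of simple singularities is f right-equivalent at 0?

A_5

The Hessian of f at 0 is [[-6, 0], [0, 0]] with rank 1, so corank 1. A Groebner basis of the Jacobian ideal J(f) in C{x,y} is {y^5, x}; counting standard monomials gives mu = 5. Corank 1: A-series; mu = 5 gives A_5.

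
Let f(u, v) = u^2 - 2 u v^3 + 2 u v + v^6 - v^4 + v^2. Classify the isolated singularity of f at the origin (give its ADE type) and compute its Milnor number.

The Hessian of f at 0 has rank 1. Corank 1: A-series; mu = 3 gives A_3.

Type A3, Milnor number mu = 3.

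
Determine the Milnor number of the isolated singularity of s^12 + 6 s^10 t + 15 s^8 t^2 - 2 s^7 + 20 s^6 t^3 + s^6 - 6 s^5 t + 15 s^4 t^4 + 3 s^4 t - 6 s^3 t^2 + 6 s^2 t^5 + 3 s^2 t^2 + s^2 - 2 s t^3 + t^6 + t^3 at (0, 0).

The Hessian of f at 0 is [[2, 0], [0, 0]] with rank 1, so corank 1. A Groebner basis of the Jacobian ideal J(f) in C{s,t} is {t^2, s}; counting standard monomials gives mu = 2. Corank 1: A-series; mu = 2 gives A_2.

2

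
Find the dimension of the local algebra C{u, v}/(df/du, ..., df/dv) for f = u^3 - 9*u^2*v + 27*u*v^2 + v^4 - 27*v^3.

6

The Hessian of f at 0 has rank 0. Corank 2; j^3 = (u - 3*v)^3 is a perfect cube, so E-series; the 4-jet and mu = 6 give E_6.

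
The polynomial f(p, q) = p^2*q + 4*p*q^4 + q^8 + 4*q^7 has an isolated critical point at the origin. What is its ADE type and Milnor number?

The Hessian of f at 0 is [[0, 0], [0, 0]] with rank 0, so corank 2. A Groebner basis of the Jacobian ideal J(f) in C{p,q} is {p^2*q^2, p^2*q + p^2/2 + p*q^3, p*q/2 + q^4, p^3}; counting standard monomials gives mu = 9. Corank 2; j^3 = p^2*q has shape L^2 M (L != M), so D-series; mu = 9 gives D_9.

Type D_9, Milnor number mu = 9.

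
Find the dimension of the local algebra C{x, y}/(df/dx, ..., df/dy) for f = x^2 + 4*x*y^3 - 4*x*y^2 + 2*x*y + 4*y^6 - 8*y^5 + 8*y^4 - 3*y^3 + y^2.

2

The Hessian of f at 0 has rank 1. Corank 1: A-series; mu = 2 gives A_2.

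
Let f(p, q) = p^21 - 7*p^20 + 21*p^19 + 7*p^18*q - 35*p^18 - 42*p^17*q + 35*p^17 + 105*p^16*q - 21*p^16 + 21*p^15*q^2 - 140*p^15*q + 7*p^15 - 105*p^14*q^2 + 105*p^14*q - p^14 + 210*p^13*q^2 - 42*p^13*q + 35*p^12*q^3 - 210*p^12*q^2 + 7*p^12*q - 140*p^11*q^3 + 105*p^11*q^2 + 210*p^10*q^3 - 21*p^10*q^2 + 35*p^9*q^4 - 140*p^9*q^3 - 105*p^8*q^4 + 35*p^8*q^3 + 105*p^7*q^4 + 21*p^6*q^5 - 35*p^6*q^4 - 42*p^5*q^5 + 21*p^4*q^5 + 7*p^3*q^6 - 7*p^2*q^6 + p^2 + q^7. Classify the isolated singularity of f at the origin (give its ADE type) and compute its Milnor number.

Type A6, Milnor number mu = 6.

The Hessian of f at 0 is [[2, 0], [0, 0]] with rank 1, so corank 1. A Groebner basis of the Jacobian ideal J(f) in C{p,q} is {q^6, p}; counting standard monomials gives mu = 6. Corank 1: A-series; mu = 6 gives A_6.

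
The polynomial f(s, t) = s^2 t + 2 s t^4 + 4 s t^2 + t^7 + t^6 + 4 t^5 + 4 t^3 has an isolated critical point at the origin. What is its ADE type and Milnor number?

Type D7, Milnor number mu = 7.

The Hessian of f at 0 has rank 0. Corank 2; j^3 = t*(s + 2*t)^2 has shape L^2 M (L != M), so D-series; mu = 7 gives D_7.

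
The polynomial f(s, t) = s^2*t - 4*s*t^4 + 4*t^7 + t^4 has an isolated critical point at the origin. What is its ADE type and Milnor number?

Type D_{5}, Milnor number mu = 5.

The Hessian of f at 0 has rank 0. Corank 2; j^3 = s^2*t has shape L^2 M (L != M), so D-series; mu = 5 gives D_5.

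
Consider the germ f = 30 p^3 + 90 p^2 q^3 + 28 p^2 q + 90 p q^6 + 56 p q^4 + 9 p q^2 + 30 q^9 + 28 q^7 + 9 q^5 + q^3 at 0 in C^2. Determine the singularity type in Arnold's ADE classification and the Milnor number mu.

The Hessian of f at 0 has rank 0. Corank 2; j^3 = (3*p + q)*(10*p^2 + 6*p*q + q^2) splits into three distinct lines over C (the quadratic factor has nonzero discriminant), so D_4.

Type D4, Milnor number mu = 4.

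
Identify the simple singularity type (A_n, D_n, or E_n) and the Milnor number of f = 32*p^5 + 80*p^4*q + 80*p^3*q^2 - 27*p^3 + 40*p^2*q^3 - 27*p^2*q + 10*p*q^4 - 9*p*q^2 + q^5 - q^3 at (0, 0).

The Hessian of f at 0 is [[0, 0], [0, 0]] with rank 0, so corank 2. A Groebner basis of the Jacobian ideal J(f) in C{p,q} is {q^5, p*q^3 + 3*q^4/8, p^2 + 2*p*q/3 + q^2/9}; counting standard monomials gives mu = 8. Corank 2; j^3 = -(3*p + q)^3 is a perfect cube, so E-series; the 5-jet and mu = 8 give E_8.

Type E8, Milnor number mu = 8.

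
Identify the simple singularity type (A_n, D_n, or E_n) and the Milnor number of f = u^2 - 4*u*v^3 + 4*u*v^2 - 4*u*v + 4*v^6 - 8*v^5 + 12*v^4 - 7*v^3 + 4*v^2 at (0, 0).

Type A_{2}, Milnor number mu = 2.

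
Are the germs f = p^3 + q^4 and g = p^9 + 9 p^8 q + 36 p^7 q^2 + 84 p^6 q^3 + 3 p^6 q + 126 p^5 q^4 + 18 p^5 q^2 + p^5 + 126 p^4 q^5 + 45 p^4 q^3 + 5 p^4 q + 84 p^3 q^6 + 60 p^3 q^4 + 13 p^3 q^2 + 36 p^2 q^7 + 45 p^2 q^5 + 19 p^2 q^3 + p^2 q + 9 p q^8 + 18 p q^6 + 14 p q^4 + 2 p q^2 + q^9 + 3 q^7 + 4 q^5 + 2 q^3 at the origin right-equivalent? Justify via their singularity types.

The Hessian of f at 0 has rank 0. Corank 2; j^3 = p^3 is a perfect cube, so E-series; the 4-jet and mu = 6 give E_6. The Hessian of g at 0 has rank 0. Corank 2; j^3 = q*(p^2 + 2*p*q + 2*q^2) splits into three distinct lines over C (the quadratic factor has nonzero discriminant), so D_4. f is E_6 but g is D_4, hence not right-equivalent.

No.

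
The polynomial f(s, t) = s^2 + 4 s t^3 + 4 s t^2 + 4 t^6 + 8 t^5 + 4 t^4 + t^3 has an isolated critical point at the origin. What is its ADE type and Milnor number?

Type A_2, Milnor number mu = 2.

The Hessian of f at 0 has rank 1. Corank 1: A-series; mu = 2 gives A_2.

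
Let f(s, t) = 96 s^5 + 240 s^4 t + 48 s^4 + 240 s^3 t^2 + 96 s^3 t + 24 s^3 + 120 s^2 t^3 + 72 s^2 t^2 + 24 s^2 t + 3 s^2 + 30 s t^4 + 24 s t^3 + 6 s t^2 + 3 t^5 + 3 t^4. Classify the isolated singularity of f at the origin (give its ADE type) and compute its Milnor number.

The Hessian of f at 0 has rank 1. Corank 1: A-series; mu = 4 gives A_4.

Type A_4, Milnor number mu = 4.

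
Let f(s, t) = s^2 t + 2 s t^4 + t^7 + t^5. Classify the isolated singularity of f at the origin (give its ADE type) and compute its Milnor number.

Type D6, Milnor number mu = 6.

The Hessian of f at 0 is [[0, 0], [0, 0]] with rank 0, so corank 2. A Groebner basis of the Jacobian ideal J(f) in C{s,t} is {s*t + t^4, s*t^2, s^2 - 5*s*t}; counting standard monomials gives mu = 6. Corank 2; j^3 = s^2*t has shape L^2 M (L != M), so D-series; mu = 6 gives D_6.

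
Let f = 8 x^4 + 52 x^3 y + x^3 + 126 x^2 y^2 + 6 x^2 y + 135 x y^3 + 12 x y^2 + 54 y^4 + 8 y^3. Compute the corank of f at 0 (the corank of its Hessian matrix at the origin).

2

Hessian at 0 has rank 0.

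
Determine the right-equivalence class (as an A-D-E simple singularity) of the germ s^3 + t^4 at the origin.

E_{6}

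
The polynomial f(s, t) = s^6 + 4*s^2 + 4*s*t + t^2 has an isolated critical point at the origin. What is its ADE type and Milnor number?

The Hessian of f at 0 has rank 1. Corank 1: A-series; mu = 5 gives A_5.

Type A5, Milnor number mu = 5.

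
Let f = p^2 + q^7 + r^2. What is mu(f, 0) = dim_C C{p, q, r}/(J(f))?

6

The Hessian of f at 0 has rank 2. Corank 1: A-series; mu = 6 gives A_6.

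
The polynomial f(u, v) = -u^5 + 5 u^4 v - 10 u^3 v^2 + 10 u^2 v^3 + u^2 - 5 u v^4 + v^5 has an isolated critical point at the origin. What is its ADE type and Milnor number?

The Hessian of f at 0 is [[2, 0], [0, 0]] with rank 1, so corank 1. A Groebner basis of the Jacobian ideal J(f) in C{u,v} is {v^4, u}; counting standard monomials gives mu = 4. Corank 1: A-series; mu = 4 gives A_4.

Type A_4, Milnor number mu = 4.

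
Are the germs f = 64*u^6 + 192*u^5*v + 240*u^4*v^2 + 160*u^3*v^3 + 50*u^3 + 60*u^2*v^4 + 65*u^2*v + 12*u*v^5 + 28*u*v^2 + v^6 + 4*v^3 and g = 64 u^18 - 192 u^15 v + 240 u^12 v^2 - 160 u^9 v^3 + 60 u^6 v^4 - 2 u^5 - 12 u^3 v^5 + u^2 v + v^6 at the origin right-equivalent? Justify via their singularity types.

The Hessian of f at 0 is [[0, 0], [0, 0]] with rank 0, so corank 2. A Groebner basis of the Jacobian ideal J(f) in C{u,v} is {-15625*u*v/12 + v^5 - 3125*v^2/6, u*v^2 + 2*v^3/5, u^2 + 9*u*v/10 + v^2/5}; counting standard monomials gives mu = 7. Corank 2; j^3 = (2*u + v)*(5*u + 2*v)^2 has shape L^2 M (L != M), so D-series; mu = 7 gives D_7. The Hessian of g at 0 is [[0, 0], [0, 0]] with rank 0, so corank 2. A Groebner basis of the Jacobian ideal J(g) in C{u,v} is {u^2/6 + v^5, u^3, u*v}; counting standard monomials gives mu = 7. Corank 2; j^3 = u^2*v has shape L^2 M (L != M), so D-series; mu = 7 gives D_7. Both have type D_7, hence right-equivalent.

Yes.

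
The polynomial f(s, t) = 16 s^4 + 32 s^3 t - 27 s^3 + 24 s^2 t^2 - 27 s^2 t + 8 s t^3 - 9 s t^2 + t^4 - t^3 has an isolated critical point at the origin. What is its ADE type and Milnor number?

Type E_6, Milnor number mu = 6.

The Hessian of f at 0 is [[0, 0], [0, 0]] with rank 0, so corank 2. A Groebner basis of the Jacobian ideal J(f) in C{s,t} is {t^4, s*t^2 + 7*t^3/18, s^2 + 2*s*t/3 + t^2/9}; counting standard monomials gives mu = 6. Corank 2; j^3 = -(3*s + t)^3 is a perfect cube, so E-series; the 4-jet and mu = 6 give E_6.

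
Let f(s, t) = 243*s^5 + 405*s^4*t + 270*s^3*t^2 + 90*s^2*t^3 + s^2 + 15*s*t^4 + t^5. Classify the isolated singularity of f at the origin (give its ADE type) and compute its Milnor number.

Type A_4, Milnor number mu = 4.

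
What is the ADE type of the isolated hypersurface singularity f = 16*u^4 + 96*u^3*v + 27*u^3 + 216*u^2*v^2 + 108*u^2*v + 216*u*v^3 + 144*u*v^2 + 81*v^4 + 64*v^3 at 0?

E6

The Hessian of f at 0 is [[0, 0], [0, 0]] with rank 0, so corank 2. A Groebner basis of the Jacobian ideal J(f) in C{u,v} is {v^4, u*v^2 + 25*v^3/18, u^2 + 8*u*v/3 + 16*v^2/9}; counting standard monomials gives mu = 6. Corank 2; j^3 = (3*u + 4*v)^3 is a perfect cube, so E-series; the 4-jet and mu = 6 give E_6.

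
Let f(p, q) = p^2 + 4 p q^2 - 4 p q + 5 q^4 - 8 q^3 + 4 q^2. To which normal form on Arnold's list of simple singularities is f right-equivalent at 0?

A_{3}

The Hessian of f at 0 has rank 1. Corank 1: A-series; mu = 3 gives A_3.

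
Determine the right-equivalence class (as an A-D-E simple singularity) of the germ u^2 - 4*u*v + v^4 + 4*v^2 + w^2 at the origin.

A_{3}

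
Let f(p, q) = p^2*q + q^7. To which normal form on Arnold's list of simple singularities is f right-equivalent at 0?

The Hessian of f at 0 is [[0, 0], [0, 0]] with rank 0, so corank 2. A Groebner basis of the Jacobian ideal J(f) in C{p,q} is {p^2/7 + q^6, p^3, p*q}; counting standard monomials gives mu = 8. Corank 2; j^3 = p^2*q has shape L^2 M (L != M), so D-series; mu = 8 gives D_8.

D8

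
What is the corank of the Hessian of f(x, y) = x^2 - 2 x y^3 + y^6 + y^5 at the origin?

The Hessian at 0 is [[2, 0], [0, 0]] of rank 1; hence corank 1.

1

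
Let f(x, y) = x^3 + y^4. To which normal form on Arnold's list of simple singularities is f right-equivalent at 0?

The Hessian of f at 0 is [[0, 0], [0, 0]] with rank 0, so corank 2. A Groebner basis of the Jacobian ideal J(f) in C{x,y} is {y^3, x^2}; counting standard monomials gives mu = 6. Corank 2; j^3 = x^3 is a perfect cube, so E-series; the 4-jet and mu = 6 give E_6.

E_{6}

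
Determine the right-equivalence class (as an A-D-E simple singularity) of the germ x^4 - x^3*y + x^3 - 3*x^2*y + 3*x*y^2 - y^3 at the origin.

The Hessian of f at 0 has rank 0. Corank 2; j^3 = (x - y)^3 is a perfect cube, so E-series; the 4-jet and mu = 7 give E_7.

E7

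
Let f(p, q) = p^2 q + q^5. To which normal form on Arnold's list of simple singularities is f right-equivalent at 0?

The Hessian of f at 0 has rank 0. Corank 2; j^3 = p^2*q has shape L^2 M (L != M), so D-series; mu = 6 gives D_6.

D_{6}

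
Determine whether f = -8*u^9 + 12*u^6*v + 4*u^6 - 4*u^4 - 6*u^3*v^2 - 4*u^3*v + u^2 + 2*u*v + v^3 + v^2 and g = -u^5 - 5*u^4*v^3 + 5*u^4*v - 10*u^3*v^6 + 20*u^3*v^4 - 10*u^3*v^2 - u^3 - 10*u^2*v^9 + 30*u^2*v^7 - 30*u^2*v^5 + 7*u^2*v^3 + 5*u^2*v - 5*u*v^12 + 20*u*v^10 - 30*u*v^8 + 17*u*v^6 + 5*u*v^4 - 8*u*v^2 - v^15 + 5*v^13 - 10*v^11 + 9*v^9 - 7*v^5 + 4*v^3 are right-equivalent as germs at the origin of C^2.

No.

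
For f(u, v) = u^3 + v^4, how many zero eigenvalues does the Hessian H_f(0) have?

2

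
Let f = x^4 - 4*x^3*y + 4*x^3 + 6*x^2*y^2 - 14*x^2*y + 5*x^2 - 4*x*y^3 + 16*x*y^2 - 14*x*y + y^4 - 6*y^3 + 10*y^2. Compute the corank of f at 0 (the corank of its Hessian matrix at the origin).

0

The Hessian at 0 is [[10, -14], [-14, 20]] of rank 2; hence corank 0.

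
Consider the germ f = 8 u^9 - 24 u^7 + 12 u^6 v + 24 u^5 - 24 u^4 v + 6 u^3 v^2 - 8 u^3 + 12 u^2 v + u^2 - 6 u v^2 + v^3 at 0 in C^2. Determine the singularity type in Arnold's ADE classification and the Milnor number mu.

Type A2, Milnor number mu = 2.

The Hessian of f at 0 has rank 1. Corank 1: A-series; mu = 2 gives A_2.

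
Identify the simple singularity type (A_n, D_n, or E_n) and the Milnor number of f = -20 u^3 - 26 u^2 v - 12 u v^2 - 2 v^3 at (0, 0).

Type D_{4}, Milnor number mu = 4.

The Hessian of f at 0 has rank 0. Corank 2; j^3 = -2*(2*u + v)*(5*u^2 + 4*u*v + v^2) splits into three distinct lines over C (the quadratic factor has nonzero discriminant), so D_4.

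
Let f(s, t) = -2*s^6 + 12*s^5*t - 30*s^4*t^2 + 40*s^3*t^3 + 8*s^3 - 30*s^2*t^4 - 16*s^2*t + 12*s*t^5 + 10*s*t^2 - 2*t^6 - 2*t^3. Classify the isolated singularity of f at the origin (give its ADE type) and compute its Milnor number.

Type D7, Milnor number mu = 7.

The Hessian of f at 0 has rank 0. Corank 2; j^3 = 2*(s - t)*(2*s - t)^2 has shape L^2 M (L != M), so D-series; mu = 7 gives D_7.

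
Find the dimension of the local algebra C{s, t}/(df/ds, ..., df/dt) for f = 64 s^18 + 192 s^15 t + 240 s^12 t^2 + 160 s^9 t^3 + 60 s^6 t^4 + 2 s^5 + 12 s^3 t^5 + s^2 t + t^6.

7

The Hessian of f at 0 has rank 0. Corank 2; j^3 = s^2*t has shape L^2 M (L != M), so D-series; mu = 7 gives D_7.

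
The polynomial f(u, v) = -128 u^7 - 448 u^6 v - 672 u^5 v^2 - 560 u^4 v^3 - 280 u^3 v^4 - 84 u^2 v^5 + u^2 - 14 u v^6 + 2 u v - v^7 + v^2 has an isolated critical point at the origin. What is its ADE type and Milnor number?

The Hessian of f at 0 is [[2, 2], [2, 2]] with rank 1, so corank 1. A Groebner basis of the Jacobian ideal J(f) in C{u,v} is {v^6, u + v}; counting standard monomials gives mu = 6. Corank 1: A-series; mu = 6 gives A_6.

Type A_6, Milnor number mu = 6.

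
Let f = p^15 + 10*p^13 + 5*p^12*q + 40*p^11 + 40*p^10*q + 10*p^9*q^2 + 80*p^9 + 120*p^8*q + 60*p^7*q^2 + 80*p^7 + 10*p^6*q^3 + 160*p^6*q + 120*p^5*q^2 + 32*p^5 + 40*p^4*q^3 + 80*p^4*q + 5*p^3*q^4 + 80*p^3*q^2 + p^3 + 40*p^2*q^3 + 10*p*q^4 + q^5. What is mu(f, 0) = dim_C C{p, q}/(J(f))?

8

The Hessian of f at 0 is [[0, 0], [0, 0]] with rank 0, so corank 2. A Groebner basis of the Jacobian ideal J(f) in C{p,q} is {q^5, p*q^3 + q^4/8, p^2}; counting standard monomials gives mu = 8. Corank 2; j^3 = p^3 is a perfect cube, so E-series; the 5-jet and mu = 8 give E_8.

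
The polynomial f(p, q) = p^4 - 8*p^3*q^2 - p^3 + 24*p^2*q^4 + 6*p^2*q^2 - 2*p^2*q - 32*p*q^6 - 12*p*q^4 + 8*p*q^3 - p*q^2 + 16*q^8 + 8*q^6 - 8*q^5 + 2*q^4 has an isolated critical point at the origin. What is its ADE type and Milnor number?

The Hessian of f at 0 has rank 0. Corank 2; j^3 = -p*(p + q)^2 has shape L^2 M (L != M), so D-series; mu = 5 gives D_5.

Type D_5, Milnor number mu = 5.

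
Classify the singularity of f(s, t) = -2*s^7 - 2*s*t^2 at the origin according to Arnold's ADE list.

The Hessian of f at 0 has rank 0. Corank 2; j^3 = -2*s*t^2 has shape L^2 M (L != M), so D-series; mu = 8 gives D_8.

D_8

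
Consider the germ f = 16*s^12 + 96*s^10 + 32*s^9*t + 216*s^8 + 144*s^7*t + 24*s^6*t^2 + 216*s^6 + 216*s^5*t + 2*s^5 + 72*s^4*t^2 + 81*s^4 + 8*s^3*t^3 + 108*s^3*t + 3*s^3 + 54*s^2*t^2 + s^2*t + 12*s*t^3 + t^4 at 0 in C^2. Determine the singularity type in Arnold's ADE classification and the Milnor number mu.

Type D_{5}, Milnor number mu = 5.

The Hessian of f at 0 has rank 0. Corank 2; j^3 = s^2*(3*s + t) has shape L^2 M (L != M), so D-series; mu = 5 gives D_5.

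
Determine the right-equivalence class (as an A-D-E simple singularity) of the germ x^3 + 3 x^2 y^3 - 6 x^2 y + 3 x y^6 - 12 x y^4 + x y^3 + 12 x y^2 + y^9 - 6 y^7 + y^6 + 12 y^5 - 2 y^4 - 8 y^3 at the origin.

The Hessian of f at 0 has rank 0. Corank 2; j^3 = (x - 2*y)^3 is a perfect cube, so E-series; the 4-jet and mu = 7 give E_7.

E7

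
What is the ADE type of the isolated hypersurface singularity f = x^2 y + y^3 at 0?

D_{4}

The Hessian of f at 0 has rank 0. Corank 2; j^3 = y*(x^2 + y^2) splits into three distinct lines over C (the quadratic factor has nonzero discriminant), so D_4.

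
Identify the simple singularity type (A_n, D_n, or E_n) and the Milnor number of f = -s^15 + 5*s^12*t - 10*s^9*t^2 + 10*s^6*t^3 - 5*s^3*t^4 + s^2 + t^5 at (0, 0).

The Hessian of f at 0 has rank 1. Corank 1: A-series; mu = 4 gives A_4.

Type A4, Milnor number mu = 4.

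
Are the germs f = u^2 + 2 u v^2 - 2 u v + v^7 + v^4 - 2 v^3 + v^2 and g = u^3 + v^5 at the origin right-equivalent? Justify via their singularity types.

No.

The Hessian of f at 0 is [[2, -2], [-2, 2]] with rank 1, so corank 1. A Groebner basis of the Jacobian ideal J(f) in C{u,v} is {u^3 - 3*u^2*v - 3*u^2 + 4*u*v + u - v, u + v^2 - v}; counting standard monomials gives mu = 6. Corank 1: A-series; mu = 6 gives A_6. The Hessian of g at 0 is [[0, 0], [0, 0]] with rank 0, so corank 2. A Groebner basis of the Jacobian ideal J(g) in C{u,v} is {v^4, u^2}; counting standard monomials gives mu = 8. Corank 2; j^3 = u^3 is a perfect cube, so E-series; the 5-jet and mu = 8 give E_8. f is A_6 but g is E_8, hence not right-equivalent.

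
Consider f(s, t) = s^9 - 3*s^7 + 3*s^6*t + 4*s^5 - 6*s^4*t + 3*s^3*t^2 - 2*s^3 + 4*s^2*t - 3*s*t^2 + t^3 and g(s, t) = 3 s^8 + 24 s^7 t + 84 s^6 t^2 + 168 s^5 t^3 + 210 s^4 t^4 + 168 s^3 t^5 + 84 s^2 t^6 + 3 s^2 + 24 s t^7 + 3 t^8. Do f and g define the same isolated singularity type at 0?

The Hessian of f at 0 has rank 0. Corank 2; j^3 = -(s - t)*(2*s^2 - 2*s*t + t^2) splits into three distinct lines over C (the quadratic factor has nonzero discriminant), so D_4. The Hessian of g at 0 has rank 1. Corank 1: A-series; mu = 7 gives A_7. f is D_4 but g is A_7, hence not right-equivalent.

No.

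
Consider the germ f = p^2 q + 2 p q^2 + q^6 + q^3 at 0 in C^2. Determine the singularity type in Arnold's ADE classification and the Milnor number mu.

Type D7, Milnor number mu = 7.

The Hessian of f at 0 is [[0, 0], [0, 0]] with rank 0, so corank 2. A Groebner basis of the Jacobian ideal J(f) in C{p,q} is {p^2/6 + q^5 - q^2/6, p^3 + q^3, p*q + q^2}; counting standard monomials gives mu = 7. Corank 2; j^3 = q*(p + q)^2 has shape L^2 M (L != M), so D-series; mu = 7 gives D_7.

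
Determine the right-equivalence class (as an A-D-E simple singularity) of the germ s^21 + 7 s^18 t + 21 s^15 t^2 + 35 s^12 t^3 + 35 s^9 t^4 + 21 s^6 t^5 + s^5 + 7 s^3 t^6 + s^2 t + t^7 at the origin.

D_8

The Hessian of f at 0 is [[0, 0], [0, 0]] with rank 0, so corank 2. A Groebner basis of the Jacobian ideal J(f) in C{s,t} is {s^2/7 + t^6, s^3, s*t}; counting standard monomials gives mu = 8. Corank 2; j^3 = s^2*t has shape L^2 M (L != M), so D-series; mu = 8 gives D_8.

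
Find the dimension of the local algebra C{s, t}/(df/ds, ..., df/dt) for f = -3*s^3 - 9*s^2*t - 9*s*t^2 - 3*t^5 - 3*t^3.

The Hessian of f at 0 has rank 0. Corank 2; j^3 = -3*(s + t)^3 is a perfect cube, so E-series; the 5-jet and mu = 8 give E_8.

8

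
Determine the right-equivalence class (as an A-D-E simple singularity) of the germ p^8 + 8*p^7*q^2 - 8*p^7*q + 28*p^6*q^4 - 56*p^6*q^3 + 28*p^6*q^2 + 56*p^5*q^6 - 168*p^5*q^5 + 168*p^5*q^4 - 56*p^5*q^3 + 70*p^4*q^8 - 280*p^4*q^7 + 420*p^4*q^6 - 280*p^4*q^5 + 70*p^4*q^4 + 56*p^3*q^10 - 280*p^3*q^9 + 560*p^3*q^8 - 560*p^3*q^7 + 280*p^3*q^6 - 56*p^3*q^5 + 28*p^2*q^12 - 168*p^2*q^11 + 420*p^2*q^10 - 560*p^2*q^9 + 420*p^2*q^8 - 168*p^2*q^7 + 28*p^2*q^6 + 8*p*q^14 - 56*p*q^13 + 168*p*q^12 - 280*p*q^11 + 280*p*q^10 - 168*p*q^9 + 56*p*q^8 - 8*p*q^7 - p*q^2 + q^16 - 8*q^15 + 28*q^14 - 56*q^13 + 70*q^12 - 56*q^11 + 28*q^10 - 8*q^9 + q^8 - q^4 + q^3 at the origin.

The Hessian of f at 0 is [[0, 0], [0, 0]] with rank 0, so corank 2. A Groebner basis of the Jacobian ideal J(f) in C{p,q} is {p^7 - q^2/8, q^3, p*q - q^2}; counting standard monomials gives mu = 9. Corank 2; j^3 = -q^2*(p - q) has shape L^2 M (L != M), so D-series; mu = 9 gives D_9.

D_{9}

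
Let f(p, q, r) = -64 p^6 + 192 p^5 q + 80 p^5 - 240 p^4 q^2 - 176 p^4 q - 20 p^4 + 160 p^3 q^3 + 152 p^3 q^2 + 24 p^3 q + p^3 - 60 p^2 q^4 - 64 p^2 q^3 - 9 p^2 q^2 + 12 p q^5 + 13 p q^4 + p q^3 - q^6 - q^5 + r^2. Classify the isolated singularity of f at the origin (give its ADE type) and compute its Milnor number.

The Hessian of f at 0 is [[0, 0, 0], [0, 0, 0], [0, 0, 2]] with rank 1, so corank 2. A Groebner basis of the Jacobian ideal J(f) in C{p,q,r} is {-3*p^2/5 + q^4 - q^3/5, p^3, p^2*q + p^2/5 + q^3/15, p^2/5 + p*q^2 + q^3/15, r}; counting standard monomials gives mu = 7. Corank 2; j^3 = p^3 is a perfect cube, so E-series; the 4-jet and mu = 7 give E_7.

Type E_{7}, Milnor number mu = 7.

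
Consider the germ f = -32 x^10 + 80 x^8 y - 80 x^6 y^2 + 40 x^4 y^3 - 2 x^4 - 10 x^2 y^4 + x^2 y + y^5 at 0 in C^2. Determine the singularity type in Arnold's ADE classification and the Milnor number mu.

Type D6, Milnor number mu = 6.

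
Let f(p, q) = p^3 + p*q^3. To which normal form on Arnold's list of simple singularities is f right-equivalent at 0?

The Hessian of f at 0 has rank 0. Corank 2; j^3 = p^3 is a perfect cube, so E-series; the 4-jet and mu = 7 give E_7.

E7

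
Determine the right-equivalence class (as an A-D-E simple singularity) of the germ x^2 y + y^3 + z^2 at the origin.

D_4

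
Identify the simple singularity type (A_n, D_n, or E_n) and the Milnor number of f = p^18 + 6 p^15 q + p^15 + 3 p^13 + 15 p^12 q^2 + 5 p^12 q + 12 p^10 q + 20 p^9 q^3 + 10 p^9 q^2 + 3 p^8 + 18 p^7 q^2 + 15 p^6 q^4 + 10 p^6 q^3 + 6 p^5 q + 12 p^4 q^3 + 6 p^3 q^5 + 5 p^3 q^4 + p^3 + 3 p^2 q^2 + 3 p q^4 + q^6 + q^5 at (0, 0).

Type E_8, Milnor number mu = 8.

The Hessian of f at 0 is [[0, 0], [0, 0]] with rank 0, so corank 2. A Groebner basis of the Jacobian ideal J(f) in C{p,q} is {q^4, p^3, p^2/2 + p*q^2}; counting standard monomials gives mu = 8. Corank 2; j^3 = p^3 is a perfect cube, so E-series; the 5-jet and mu = 8 give E_8.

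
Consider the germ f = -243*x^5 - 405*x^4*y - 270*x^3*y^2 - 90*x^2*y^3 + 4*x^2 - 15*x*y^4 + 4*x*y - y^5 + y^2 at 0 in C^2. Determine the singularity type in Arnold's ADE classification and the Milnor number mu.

Type A_4, Milnor number mu = 4.

The Hessian of f at 0 has rank 1. Corank 1: A-series; mu = 4 gives A_4.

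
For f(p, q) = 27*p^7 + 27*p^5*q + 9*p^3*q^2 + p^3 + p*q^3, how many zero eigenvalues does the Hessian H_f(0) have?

Hessian at 0 has rank 0.

2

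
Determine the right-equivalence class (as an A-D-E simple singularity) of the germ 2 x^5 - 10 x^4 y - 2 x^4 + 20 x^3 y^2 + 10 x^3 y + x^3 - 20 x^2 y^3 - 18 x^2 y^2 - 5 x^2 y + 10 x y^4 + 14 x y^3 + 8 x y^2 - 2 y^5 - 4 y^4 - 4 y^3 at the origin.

D_6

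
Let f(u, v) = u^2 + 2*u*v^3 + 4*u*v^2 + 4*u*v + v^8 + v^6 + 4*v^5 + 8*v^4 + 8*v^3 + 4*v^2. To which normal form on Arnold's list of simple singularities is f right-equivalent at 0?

A_7

The Hessian of f at 0 has rank 1. Corank 1: A-series; mu = 7 gives A_7.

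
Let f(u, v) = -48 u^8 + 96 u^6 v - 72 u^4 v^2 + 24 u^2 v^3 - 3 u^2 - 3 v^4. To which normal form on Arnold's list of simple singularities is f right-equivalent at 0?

A_{3}

The Hessian of f at 0 has rank 1. Corank 1: A-series; mu = 3 gives A_3.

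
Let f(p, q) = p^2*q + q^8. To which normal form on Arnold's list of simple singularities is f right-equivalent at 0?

D_9

The Hessian of f at 0 is [[0, 0], [0, 0]] with rank 0, so corank 2. A Groebner basis of the Jacobian ideal J(f) in C{p,q} is {p^2/8 + q^7, p^3, p*q}; counting standard monomials gives mu = 9. Corank 2; j^3 = p^2*q has shape L^2 M (L != M), so D-series; mu = 9 gives D_9.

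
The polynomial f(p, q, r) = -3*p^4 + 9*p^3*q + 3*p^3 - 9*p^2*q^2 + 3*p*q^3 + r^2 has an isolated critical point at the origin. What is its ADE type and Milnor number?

Type E7, Milnor number mu = 7.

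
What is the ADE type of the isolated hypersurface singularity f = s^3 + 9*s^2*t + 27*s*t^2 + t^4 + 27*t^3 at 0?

E_{6}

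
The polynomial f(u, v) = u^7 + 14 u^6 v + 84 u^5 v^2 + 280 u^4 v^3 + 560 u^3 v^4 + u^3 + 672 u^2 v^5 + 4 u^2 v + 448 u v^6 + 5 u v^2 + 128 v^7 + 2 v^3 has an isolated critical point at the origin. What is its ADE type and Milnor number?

Type D8, Milnor number mu = 8.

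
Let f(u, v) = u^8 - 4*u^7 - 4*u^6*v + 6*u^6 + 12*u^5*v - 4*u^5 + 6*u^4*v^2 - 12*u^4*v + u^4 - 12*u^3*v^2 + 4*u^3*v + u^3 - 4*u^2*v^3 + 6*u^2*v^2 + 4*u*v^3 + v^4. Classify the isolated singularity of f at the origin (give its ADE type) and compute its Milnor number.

Type E_{6}, Milnor number mu = 6.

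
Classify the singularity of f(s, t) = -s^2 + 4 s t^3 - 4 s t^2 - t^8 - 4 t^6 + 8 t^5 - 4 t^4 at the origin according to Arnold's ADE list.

A_{7}

The Hessian of f at 0 has rank 1. Corank 1: A-series; mu = 7 gives A_7.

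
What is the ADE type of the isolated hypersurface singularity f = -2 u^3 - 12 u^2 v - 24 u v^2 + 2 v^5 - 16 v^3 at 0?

E_{8}

The Hessian of f at 0 is [[0, 0], [0, 0]] with rank 0, so corank 2. A Groebner basis of the Jacobian ideal J(f) in C{u,v} is {v^4, u^2 + 4*u*v + 4*v^2}; counting standard monomials gives mu = 8. Corank 2; j^3 = -2*(u + 2*v)^3 is a perfect cube, so E-series; the 5-jet and mu = 8 give E_8.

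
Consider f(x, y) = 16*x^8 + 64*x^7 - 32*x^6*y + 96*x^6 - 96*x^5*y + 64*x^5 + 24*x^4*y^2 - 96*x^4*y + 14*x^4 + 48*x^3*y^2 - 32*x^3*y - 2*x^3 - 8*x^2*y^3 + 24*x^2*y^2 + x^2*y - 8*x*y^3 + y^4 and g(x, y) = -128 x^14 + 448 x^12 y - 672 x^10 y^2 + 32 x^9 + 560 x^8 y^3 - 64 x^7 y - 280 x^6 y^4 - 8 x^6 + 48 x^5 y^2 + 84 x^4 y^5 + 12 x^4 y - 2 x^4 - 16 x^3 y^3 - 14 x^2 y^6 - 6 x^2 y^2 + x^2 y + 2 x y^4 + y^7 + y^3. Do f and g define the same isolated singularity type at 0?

No.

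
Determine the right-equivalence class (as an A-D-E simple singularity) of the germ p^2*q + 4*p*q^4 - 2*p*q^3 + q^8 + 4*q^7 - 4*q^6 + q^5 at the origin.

D9

The Hessian of f at 0 has rank 0. Corank 2; j^3 = p^2*q has shape L^2 M (L != M), so D-series; mu = 9 gives D_9.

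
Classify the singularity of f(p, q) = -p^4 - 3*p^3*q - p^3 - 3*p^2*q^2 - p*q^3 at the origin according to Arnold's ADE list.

E_{7}

The Hessian of f at 0 has rank 0. Corank 2; j^3 = -p^3 is a perfect cube, so E-series; the 4-jet and mu = 7 give E_7.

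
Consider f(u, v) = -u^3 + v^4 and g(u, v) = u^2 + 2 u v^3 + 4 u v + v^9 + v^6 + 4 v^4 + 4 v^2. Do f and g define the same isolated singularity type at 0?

No.

The Hessian of f at 0 is [[0, 0], [0, 0]] with rank 0, so corank 2. A Groebner basis of the Jacobian ideal J(f) in C{u,v} is {v^3, u^2}; counting standard monomials gives mu = 6. Corank 2; j^3 = -u^3 is a perfect cube, so E-series; the 4-jet and mu = 6 give E_6. The Hessian of g at 0 is [[2, 4], [4, 8]] with rank 1, so corank 1. A Groebner basis of the Jacobian ideal J(g) in C{u,v} is {u^2*v^2 - 4*u^2 - 12*u*v - 8*v^2, u^3 + 6*u^2*v + 12*u*v^2 - 8*u - 16*v, u + v^3 + 2*v}; counting standard monomials gives mu = 8. Corank 1: A-series; mu = 8 gives A_8. f is E_6 but g is A_8, hence not right-equivalent.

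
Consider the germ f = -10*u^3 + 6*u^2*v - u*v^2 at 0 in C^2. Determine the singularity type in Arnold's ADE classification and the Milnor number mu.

Type D_4, Milnor number mu = 4.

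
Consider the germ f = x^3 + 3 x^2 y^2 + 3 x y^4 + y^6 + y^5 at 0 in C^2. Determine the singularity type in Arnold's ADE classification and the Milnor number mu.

Type E8, Milnor number mu = 8.

The Hessian of f at 0 has rank 0. Corank 2; j^3 = x^3 is a perfect cube, so E-series; the 5-jet and mu = 8 give E_8.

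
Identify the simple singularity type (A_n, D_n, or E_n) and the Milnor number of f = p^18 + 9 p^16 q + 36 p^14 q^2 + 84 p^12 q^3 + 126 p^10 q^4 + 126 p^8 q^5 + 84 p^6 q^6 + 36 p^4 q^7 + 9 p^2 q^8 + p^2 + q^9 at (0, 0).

Type A_{8}, Milnor number mu = 8.

The Hessian of f at 0 has rank 1. Corank 1: A-series; mu = 8 gives A_8.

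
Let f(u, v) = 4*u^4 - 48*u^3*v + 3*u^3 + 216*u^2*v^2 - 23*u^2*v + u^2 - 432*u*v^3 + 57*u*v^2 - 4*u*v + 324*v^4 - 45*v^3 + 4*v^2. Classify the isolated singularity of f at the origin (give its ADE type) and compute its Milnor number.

Type A_{2}, Milnor number mu = 2.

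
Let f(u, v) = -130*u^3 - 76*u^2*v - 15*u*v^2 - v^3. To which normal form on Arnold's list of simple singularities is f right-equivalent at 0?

The Hessian of f at 0 is [[0, 0], [0, 0]] with rank 0, so corank 2. A Groebner basis of the Jacobian ideal J(f) in C{u,v} is {v^3, u^2 - 3*v^2/74, u*v + 15*v^2/74}; counting standard monomials gives mu = 4. Corank 2; j^3 = -(5*u + v)*(26*u^2 + 10*u*v + v^2) splits into three distinct lines over C (the quadratic factor has nonzero discriminant), so D_4.

D_{4}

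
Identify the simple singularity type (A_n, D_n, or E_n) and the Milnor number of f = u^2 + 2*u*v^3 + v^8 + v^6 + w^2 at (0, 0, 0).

Type A_7, Milnor number mu = 7.

The Hessian of f at 0 has rank 2. Corank 1: A-series; mu = 7 gives A_7.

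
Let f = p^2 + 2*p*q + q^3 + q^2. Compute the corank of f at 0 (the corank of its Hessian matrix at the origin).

1

Hessian at 0 has rank 1.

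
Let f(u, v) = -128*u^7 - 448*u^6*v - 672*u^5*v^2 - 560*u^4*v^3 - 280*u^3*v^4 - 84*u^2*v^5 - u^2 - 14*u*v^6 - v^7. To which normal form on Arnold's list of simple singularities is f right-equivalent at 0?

A_{6}

The Hessian of f at 0 has rank 1. Corank 1: A-series; mu = 6 gives A_6.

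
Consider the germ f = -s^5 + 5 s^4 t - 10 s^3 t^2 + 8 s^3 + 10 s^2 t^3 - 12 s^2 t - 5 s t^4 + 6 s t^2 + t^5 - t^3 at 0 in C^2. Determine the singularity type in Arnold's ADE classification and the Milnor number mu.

Type E_{8}, Milnor number mu = 8.

The Hessian of f at 0 is [[0, 0], [0, 0]] with rank 0, so corank 2. A Groebner basis of the Jacobian ideal J(f) in C{s,t} is {t^5, s*t^3 - 5*t^4/8, s^2 - s*t + t^2/4}; counting standard monomials gives mu = 8. Corank 2; j^3 = (2*s - t)^3 is a perfect cube, so E-series; the 5-jet and mu = 8 give E_8.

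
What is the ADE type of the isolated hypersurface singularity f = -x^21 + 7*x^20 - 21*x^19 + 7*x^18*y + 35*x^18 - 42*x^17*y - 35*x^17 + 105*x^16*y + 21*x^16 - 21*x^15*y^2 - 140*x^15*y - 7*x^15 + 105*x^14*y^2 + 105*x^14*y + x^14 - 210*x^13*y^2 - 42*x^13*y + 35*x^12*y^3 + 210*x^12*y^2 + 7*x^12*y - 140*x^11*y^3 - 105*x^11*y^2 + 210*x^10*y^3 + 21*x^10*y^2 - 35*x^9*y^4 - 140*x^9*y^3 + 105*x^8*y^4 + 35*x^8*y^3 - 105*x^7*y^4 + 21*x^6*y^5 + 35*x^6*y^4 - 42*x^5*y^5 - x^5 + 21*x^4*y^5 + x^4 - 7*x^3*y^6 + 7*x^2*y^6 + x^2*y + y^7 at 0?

The Hessian of f at 0 has rank 0. Corank 2; j^3 = x^2*y has shape L^2 M (L != M), so D-series; mu = 8 gives D_8.

D_{8}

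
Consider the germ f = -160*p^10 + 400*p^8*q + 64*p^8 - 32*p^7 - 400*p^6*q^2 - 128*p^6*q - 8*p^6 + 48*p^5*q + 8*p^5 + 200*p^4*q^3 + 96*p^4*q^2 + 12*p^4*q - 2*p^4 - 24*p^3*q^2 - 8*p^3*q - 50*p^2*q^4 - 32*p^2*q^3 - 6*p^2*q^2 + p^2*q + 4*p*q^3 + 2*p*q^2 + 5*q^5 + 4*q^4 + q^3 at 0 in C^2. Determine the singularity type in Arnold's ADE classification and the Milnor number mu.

The Hessian of f at 0 is [[0, 0], [0, 0]] with rank 0, so corank 2. A Groebner basis of the Jacobian ideal J(f) in C{p,q} is {-p*q/8 + q^4 - q^2/8, p*q^2 + q^3, p^2 + 21*p*q/8 + 13*q^2/8}; counting standard monomials gives mu = 6. Corank 2; j^3 = q*(p + q)^2 has shape L^2 M (L != M), so D-series; mu = 6 gives D_6.

Type D6, Milnor number mu = 6.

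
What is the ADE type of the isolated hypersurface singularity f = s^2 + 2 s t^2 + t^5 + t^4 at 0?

A4

The Hessian of f at 0 has rank 1. Corank 1: A-series; mu = 4 gives A_4.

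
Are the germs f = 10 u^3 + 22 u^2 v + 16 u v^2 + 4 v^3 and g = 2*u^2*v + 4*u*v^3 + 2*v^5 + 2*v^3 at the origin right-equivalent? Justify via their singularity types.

The Hessian of f at 0 is [[0, 0], [0, 0]] with rank 0, so corank 2. A Groebner basis of the Jacobian ideal J(f) in C{u,v} is {v^3, u^2 + 2*v^2, u*v - v^2}; counting standard monomials gives mu = 4. Corank 2; j^3 = 2*(u + v)*(5*u^2 + 6*u*v + 2*v^2) splits into three distinct lines over C (the quadratic factor has nonzero discriminant), so D_4. The Hessian of g at 0 is [[0, 0], [0, 0]] with rank 0, so corank 2. A Groebner basis of the Jacobian ideal J(g) in C{u,v} is {v^3, u^2 + 3*v^2, u*v}; counting standard monomials gives mu = 4. Corank 2; j^3 = 2*v*(u^2 + v^2) splits into three distinct lines over C (the quadratic factor has nonzero discriminant), so D_4. Both have type D_4, hence right-equivalent.

Yes.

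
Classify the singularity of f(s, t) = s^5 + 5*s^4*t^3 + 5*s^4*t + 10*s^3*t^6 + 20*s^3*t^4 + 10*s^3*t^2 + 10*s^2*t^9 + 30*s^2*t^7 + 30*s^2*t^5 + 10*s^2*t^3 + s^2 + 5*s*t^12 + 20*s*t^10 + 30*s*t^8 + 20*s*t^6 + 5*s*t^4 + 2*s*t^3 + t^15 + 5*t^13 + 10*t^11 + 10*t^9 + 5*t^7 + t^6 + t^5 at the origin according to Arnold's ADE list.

A4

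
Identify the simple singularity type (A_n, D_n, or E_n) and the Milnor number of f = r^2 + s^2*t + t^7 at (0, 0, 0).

Type D_8, Milnor number mu = 8.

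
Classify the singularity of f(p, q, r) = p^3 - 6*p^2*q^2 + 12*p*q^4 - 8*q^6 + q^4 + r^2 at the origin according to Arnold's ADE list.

The Hessian of f at 0 has rank 1. Corank 2; j^3 = p^3 is a perfect cube, so E-series; the 4-jet and mu = 6 give E_6.

E6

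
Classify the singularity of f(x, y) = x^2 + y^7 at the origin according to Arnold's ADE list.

A_{6}

The Hessian of f at 0 has rank 1. Corank 1: A-series; mu = 6 gives A_6.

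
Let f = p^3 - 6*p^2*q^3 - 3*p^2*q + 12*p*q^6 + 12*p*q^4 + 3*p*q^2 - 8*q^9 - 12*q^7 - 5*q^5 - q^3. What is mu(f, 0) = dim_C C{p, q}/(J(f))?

The Hessian of f at 0 has rank 0. Corank 2; j^3 = (p - q)^3 is a perfect cube, so E-series; the 5-jet and mu = 8 give E_8.

8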